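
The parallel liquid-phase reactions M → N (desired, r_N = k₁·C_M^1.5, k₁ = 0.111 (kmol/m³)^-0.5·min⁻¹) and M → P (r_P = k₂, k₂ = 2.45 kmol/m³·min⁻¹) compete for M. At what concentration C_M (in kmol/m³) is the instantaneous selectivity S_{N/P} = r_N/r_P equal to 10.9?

38.7 kmol/m³

S_{N/P} = (k₁/k₂)·C_M^1.5 ⇒ C_M = (S·k₂/k₁)^(1/1.5).
= (10.9×2.45/0.111)^(0.6667) = (240.6)^(0.6667) = 38.7 kmol/m³.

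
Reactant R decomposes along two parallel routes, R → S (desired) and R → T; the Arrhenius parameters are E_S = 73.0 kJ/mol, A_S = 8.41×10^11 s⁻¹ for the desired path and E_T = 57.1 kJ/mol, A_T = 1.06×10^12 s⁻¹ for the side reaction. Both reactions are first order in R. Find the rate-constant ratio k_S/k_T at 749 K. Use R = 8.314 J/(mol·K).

0.0617

k_S/k_T = (A_S/A_T)·exp[−(E_S−E_T)/(RT)] = (A_S/A_T)·exp[(E_T−E_S)/(RT)].
(E_T−E_S)/(RT) = (57.1−73.0)×10³/(8.314×749) = -15900/6227 = -2.553.
k_S/k_T = (8.41×10^11/1.06×10^12)·exp(-2.553) = 0.7934 × 0.07782 = 0.0617.
Since E_S > E_T, raising the temperature improves selectivity toward S.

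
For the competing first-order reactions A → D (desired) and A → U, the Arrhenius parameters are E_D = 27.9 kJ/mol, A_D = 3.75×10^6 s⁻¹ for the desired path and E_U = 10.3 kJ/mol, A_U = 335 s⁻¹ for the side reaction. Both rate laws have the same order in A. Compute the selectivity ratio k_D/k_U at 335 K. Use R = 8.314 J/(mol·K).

With equal orders, S_{D/U} = k_D/k_U = (A_D/A_U)·exp[(E_U−E_D)/(RT)].
(E_U−E_D)/(RT) = (10.3−27.9)×10³/(8.314×335) = -17600/2785 = -6.319.
k_D/k_U = (3.75×10^6/335)·exp(-6.319) = 11194 × 0.001801 = 20.2.
Since E_D > E_U, raising the temperature improves selectivity toward D.

20.2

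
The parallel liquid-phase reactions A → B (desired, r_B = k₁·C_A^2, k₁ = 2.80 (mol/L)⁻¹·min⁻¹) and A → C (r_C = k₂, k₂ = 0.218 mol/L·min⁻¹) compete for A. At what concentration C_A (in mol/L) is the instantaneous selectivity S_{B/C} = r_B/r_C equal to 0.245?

S_{B/C} = (k₁/k₂)·C_A^2 ⇒ C_A = (S·k₂/k₁)^(0.5).
= (0.245×0.218/2.80)^(0.5) = (0.01908)^(0.5) = 0.138 mol/L.

0.138 mol/L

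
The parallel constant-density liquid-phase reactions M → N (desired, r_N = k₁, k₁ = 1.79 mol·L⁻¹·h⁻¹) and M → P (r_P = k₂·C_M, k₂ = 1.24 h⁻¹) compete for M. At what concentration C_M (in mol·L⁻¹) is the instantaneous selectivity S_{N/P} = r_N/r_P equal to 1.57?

S_{N/P} = (k₁/k₂)·C_M⁻¹ ⇒ C_M = (S·k₂/k₁)^(-1).
= (1.57×1.24/1.79)^(-1) = (1.088)^(-1) = 0.919 mol·L⁻¹.

0.919 mol·L⁻¹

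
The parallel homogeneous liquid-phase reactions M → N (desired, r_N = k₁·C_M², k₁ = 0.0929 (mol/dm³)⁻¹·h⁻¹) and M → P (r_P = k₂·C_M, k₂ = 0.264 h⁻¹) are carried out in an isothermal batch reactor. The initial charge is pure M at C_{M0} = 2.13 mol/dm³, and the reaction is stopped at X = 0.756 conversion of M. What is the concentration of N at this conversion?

C_M = C_{M0}(1−X) = 0.5197 mol/dm³.
Along a PFR/batch, dC_P/dC_M = −r_P/(r_N+r_P) = −k₂/(k₂+k₁·C_M).
Integrating from C_{M0} to C_M: C_P = (0.264/0.0929)·ln[(0.264+0.0929·2.13)/(0.264+0.0929·0.520)] = 2.842·ln(0.4619/0.3123) = 1.112 mol/dm³.
Then C_N = (C_{M0}−C_M) − C_P = 1.610 − 1.112 = 0.4980 mol/dm³.

0.498 mol/dm³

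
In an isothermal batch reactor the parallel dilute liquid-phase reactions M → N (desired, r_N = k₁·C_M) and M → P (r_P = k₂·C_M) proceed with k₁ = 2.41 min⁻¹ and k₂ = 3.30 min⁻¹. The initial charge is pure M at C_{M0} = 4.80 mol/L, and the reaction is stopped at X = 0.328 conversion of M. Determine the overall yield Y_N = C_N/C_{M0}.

C_M = C_{M0}(1−X) = 3.226 mol/L.
Both paths are first order in M, so the instantaneous fraction to N is constant: dC_N/d(−C_M) = k₁/(k₁+k₂) = 0.4221.
C_N = 0.4221·(C_{M0}−C_M) = 0.4221×1.574 = 0.665 mol/L.
Y_N = C_N/C_{M0} = 0.6645/4.80 = 0.138.

0.138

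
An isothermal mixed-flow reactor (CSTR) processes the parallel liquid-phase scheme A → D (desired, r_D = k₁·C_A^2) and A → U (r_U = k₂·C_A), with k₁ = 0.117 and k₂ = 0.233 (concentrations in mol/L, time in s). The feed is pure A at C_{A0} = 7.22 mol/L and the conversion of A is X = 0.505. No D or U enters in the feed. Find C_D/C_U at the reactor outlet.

Exit C_A = C_{A0}(1−X) = 7.22×0.495 = 3.574 mol/L.
In a CSTR the entire volume is at exit conditions, so r_D = 0.117×3.574^2 = 1.494 and r_U = 0.233×3.574 = 0.8327.
Overall selectivity = C_D/C_U = r_Dτ/(r_Uτ) = r_D/r_U = 1.79.

1.79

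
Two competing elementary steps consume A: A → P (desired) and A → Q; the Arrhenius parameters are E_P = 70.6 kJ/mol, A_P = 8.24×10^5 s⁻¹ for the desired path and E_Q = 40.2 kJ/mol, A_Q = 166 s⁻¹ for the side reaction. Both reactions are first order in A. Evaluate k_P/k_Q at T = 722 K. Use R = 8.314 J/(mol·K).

31.4

With equal orders, S_{P/Q} = k_P/k_Q = (A_P/A_Q)·exp[(E_Q−E_P)/(RT)].
(E_Q−E_P)/(RT) = (40.2−70.6)×10³/(8.314×722) = -30400/6003 = -5.064.
k_P/k_Q = (8.24×10^5/166)·exp(-5.064) = 4964 × 0.006318 = 31.4.
Since E_P > E_Q, raising the temperature improves selectivity toward P.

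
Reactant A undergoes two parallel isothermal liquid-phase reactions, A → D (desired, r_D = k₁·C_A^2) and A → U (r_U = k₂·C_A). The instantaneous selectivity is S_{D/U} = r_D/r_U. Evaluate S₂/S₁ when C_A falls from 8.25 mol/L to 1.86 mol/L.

S_{D/U} = (k₁/k₂)·C_A, so S₂/S₁ = (C_{A,2}/C_{A,1}).
= 1.86/8.25 = 0.225.

0.225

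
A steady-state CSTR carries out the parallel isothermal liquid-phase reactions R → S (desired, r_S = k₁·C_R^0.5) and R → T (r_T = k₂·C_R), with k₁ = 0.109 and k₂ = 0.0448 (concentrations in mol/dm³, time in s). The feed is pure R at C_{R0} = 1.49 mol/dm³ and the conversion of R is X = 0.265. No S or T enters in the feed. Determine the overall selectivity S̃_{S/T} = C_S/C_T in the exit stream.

2.32

Exit C_R = C_{R0}(1−X) = 1.49×0.735 = 1.095 mol/dm³.
Rates in a CSTR are evaluated at the outlet concentration: r_S = 0.109×1.095^0.5 = 0.1141, r_T = 0.0448×1.095 = 0.04906.
Overall selectivity = C_S/C_T = r_Sτ/(r_Tτ) = r_S/r_T = 2.32.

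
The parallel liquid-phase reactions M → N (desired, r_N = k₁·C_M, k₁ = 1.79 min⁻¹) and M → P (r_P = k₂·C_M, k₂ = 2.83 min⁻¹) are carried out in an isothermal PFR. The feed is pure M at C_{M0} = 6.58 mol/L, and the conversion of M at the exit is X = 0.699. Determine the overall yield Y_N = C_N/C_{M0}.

C_M = C_{M0}(1−X) = 1.981 mol/L.
Both paths are first order in M, so the instantaneous fraction to N is constant: dC_N/d(−C_M) = k₁/(k₁+k₂) = 0.3874.
C_N = 0.3874·(C_{M0}−C_M) = 0.3874×4.599 = 1.78 mol/L.
Y_N = C_N/C_{M0} = 1.782/6.58 = 0.271.

0.271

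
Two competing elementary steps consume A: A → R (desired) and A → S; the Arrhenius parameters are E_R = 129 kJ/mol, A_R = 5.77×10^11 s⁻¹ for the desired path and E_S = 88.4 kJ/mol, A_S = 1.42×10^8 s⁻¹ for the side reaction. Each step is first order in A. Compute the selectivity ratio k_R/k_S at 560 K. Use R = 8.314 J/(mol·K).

0.663

Since both paths have the same order in A, the concentration cancels and S_{R/S} = k_R/k_S = (A_R/A_S)·exp[(E_S−E_R)/(RT)].
(E_S−E_R)/(RT) = (88.4−129)×10³/(8.314×560) = -40600/4656 = -8.720.
k_R/k_S = (5.77×10^11/1.42×10^8)·exp(-8.720) = 4063 × 1.632×10^-4 = 0.663.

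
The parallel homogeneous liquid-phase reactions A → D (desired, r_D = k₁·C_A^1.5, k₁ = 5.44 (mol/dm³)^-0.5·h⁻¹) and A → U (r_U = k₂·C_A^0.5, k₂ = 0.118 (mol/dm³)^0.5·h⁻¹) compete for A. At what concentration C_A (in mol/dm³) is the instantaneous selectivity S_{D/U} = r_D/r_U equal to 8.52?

0.185 mol/dm³

S_{D/U} = (k₁/k₂)·C_A ⇒ C_A = S·k₂/k₁.
= 8.52×0.118/5.44 = 0.185 mol/dm³.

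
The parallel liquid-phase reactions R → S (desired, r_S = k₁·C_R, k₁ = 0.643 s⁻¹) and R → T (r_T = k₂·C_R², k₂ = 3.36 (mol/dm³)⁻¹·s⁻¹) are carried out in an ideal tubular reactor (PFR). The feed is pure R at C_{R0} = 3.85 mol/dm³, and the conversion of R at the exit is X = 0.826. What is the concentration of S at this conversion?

0.296 mol/dm³

C_R = C_{R0}(1−X) = 0.6699 mol/dm³.
Along a PFR/batch, dC_S/dC_R = −r_S/(r_S+r_T) = −k₁/(k₁+k₂·C_R).
Integrating from C_{R0} to C_R: C_S = (0.643/3.36)·ln[(0.643+3.36·3.85)/(0.643+3.36·0.670)] = 0.1914·ln(13.58/2.894) = 0.2958 mol/dm³.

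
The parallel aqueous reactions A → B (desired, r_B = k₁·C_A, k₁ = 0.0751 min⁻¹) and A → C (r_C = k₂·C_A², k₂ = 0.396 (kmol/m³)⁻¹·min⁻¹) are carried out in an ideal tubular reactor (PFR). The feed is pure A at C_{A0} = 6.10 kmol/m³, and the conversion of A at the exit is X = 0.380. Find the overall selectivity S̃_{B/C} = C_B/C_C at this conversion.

0.0391

C_A = C_{A0}(1−X) = 3.782 kmol/m³.
Along a PFR/batch, dC_B/dC_A = −r_B/(r_B+r_C) = −k₁/(k₁+k₂·C_A).
Integrating from C_{A0} to C_A: C_B = (0.0751/0.396)·ln[(0.0751+0.396·6.10)/(0.0751+0.396·3.78)] = 0.1896·ln(2.491/1.573) = 0.08719 kmol/m³.
C_C = (C_{A0}−C_A)−C_B = 2.231 kmol/m³; S̃_{B/C} = 0.08719/2.231 = 0.0391.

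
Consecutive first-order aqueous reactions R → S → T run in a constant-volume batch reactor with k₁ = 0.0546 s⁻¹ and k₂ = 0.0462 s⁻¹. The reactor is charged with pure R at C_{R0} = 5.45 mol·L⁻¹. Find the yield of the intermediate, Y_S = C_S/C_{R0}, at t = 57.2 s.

0.176

The intermediate concentration in a first-order A→B→C sequence is C_S = k₁C_{R0}(e^(−k₁t) − e^(−k₂t))/(k₂−k₁).
e^(−k₁t) = e^(−0.0546×57.2) = e^(−3.123) = 0.04402; e^(−k₂t) = e^(−2.643) = 0.07117.
C_S = 0.0546×5.45/(0.0462−0.0546) × (0.04402−0.07117) = (-35.42)×(-0.02715) = 0.9619 mol·L⁻¹.
Y_S = C_S/C_{R0} = 0.9619/5.45 = 0.176.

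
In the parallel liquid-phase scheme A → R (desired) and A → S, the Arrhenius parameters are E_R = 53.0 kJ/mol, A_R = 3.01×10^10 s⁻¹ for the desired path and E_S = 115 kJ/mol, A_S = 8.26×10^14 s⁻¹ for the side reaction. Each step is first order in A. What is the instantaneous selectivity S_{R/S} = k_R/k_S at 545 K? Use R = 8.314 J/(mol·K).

31.9

With equal orders, S_{R/S} = k_R/k_S = (A_R/A_S)·exp[(E_S−E_R)/(RT)].
(E_S−E_R)/(RT) = (115−53.0)×10³/(8.314×545) = 62000/4531 = 13.68.
k_R/k_S = (3.01×10^10/8.26×10^14)·exp(13.68) = 3.644×10^-5 × 8.760×10^5 = 31.9.
Since E_R < E_S, lowering the temperature improves selectivity toward R.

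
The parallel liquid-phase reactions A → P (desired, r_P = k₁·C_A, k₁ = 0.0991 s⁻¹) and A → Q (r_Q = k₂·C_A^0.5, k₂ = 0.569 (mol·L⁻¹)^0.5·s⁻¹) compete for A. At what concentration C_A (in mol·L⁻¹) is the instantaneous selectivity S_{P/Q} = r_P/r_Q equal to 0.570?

S_{P/Q} = (k₁/k₂)·C_A^0.5 ⇒ C_A = (S·k₂/k₁)^(2).
= (0.570×0.569/0.0991)^(2) = (3.273)^(2) = 10.7 mol·L⁻¹.

10.7 mol·L⁻¹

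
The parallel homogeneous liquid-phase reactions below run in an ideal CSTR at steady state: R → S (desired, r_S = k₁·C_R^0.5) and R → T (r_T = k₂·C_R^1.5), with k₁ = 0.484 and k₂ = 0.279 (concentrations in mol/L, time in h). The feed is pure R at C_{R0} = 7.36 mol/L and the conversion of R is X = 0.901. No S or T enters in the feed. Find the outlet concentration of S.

Exit C_R = C_{R0}(1−X) = 7.36×0.0990 = 0.7286 mol/L.
Rates in a CSTR are evaluated at the outlet concentration: r_S = 0.484×0.7286^0.5 = 0.4131, r_T = 0.279×0.7286^1.5 = 0.1735.
Fraction of consumed R going to S: r_S/(r_S+r_T) = 0.7042.
C_S = 0.7042·C_{R0}·X = 0.7042×7.36×0.901 = 4.67 mol/L.

4.67 mol/L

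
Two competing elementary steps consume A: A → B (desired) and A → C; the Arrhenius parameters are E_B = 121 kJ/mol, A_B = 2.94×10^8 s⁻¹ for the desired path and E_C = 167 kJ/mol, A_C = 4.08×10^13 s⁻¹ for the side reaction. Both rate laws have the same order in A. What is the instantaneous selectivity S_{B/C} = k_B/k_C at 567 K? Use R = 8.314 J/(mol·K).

k_B/k_C = (A_B/A_C)·exp[−(E_B−E_C)/(RT)] = (A_B/A_C)·exp[(E_C−E_B)/(RT)].
(E_C−E_B)/(RT) = (167−121)×10³/(8.314×567) = 46000/4714 = 9.758.
k_B/k_C = (2.94×10^8/4.08×10^13)·exp(9.758) = 7.206×10^-6 × 17294 = 0.125.

0.125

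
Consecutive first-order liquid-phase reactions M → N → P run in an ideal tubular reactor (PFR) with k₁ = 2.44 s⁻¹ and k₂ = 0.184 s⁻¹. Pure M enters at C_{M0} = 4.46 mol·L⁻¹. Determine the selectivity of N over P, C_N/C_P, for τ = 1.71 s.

The intermediate concentration in a first-order A→B→C sequence is C_N = k₁C_{M0}(e^(−k₁τ) − e^(−k₂τ))/(k₂−k₁).
e^(−k₁τ) = e^(−2.44×1.71) = e^(−4.172) = 0.01542; e^(−k₂τ) = e^(−0.3146) = 0.7301.
C_N = 2.44×4.46/(0.184−2.44) × (0.01542−0.7301) = (-4.824)×(-0.7146) = 3.447 mol·L⁻¹.
C_M = C_{M0}e^(−k₁τ) = 0.06875 mol·L⁻¹, so C_P = C_{M0}−C_M−C_N = 0.9440 mol·L⁻¹; C_N/C_P = 3.65.

3.65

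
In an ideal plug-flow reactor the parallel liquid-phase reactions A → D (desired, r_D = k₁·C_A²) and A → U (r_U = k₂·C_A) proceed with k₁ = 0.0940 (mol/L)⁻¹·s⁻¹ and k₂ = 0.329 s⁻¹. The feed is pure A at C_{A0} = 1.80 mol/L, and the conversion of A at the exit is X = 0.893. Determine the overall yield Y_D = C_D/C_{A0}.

0.190

C_A = C_{A0}(1−X) = 0.1926 mol/L.
Along a PFR/batch, dC_U/dC_A = −r_U/(r_D+r_U) = −k₂/(k₂+k₁·C_A).
Integrating from C_{A0} to C_A: C_U = (0.329/0.0940)·ln[(0.329+0.0940·1.80)/(0.329+0.0940·0.193)] = 3.500·ln(0.4982/0.3471) = 1.265 mol/L.
Then C_D = (C_{A0}−C_A) − C_U = 1.607 − 1.265 = 0.3426 mol/L.
Y_D = C_D/C_{A0} = 0.3426/1.80 = 0.190.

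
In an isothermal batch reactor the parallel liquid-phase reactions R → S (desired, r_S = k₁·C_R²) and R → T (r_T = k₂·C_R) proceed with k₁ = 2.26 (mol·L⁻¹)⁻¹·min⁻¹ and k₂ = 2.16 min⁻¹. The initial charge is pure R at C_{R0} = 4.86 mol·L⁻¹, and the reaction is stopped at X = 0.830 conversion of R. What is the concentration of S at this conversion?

C_R = C_{R0}(1−X) = 0.8262 mol·L⁻¹.
Along a PFR/batch, dC_T/dC_R = −r_T/(r_S+r_T) = −k₂/(k₂+k₁·C_R).
Integrating from C_{R0} to C_R: C_T = (2.16/2.26)·ln[(2.16+2.26·4.86)/(2.16+2.26·0.826)] = 0.9558·ln(13.14/4.027) = 1.131 mol·L⁻¹.
Then C_S = (C_{R0}−C_R) − C_T = 4.034 − 1.131 = 2.903 mol·L⁻¹.

2.90 mol·L⁻¹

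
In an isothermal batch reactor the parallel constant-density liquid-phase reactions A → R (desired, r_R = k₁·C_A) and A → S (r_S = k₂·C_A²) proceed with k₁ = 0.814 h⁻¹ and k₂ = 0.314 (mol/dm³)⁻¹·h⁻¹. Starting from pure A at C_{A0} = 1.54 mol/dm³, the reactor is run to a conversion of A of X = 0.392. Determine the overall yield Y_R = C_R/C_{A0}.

0.266

C_A = C_{A0}(1−X) = 0.9363 mol/dm³.
Along a PFR/batch, dC_R/dC_A = −r_R/(r_R+r_S) = −k₁/(k₁+k₂·C_A).
Integrating from C_{A0} to C_A: C_R = (0.814/0.314)·ln[(0.814+0.314·1.54)/(0.814+0.314·0.936)] = 2.592·ln(1.298/1.108) = 0.4094 mol/dm³.
Y_R = C_R/C_{A0} = 0.4094/1.54 = 0.266.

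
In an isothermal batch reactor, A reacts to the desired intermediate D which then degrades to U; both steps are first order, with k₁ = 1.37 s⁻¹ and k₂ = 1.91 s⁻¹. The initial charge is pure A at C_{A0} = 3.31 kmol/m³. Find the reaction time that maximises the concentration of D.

0.615 s

Setting dC_D/dt = 0 gives t_opt = ln(k₂/k₁)/(k₂−k₁).
= ln(1.91/1.37)/(1.91−1.37) = ln(1.394)/0.5400 = 0.3323/0.5400 = 0.615 s.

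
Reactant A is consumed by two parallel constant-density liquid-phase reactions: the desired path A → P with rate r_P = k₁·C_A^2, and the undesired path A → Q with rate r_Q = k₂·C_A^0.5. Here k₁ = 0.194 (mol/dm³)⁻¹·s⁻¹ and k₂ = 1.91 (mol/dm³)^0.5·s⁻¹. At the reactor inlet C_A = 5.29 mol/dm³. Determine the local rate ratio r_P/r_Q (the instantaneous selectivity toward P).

1.24

S_{P/Q} = r_P/r_Q = (k₁·C_A^2)/(k₂·C_A^0.5) = (k₁/k₂)·C_A^1.5.
= (0.194×5.290^2) / (1.91×5.290^0.5) = 5.429/4.393 = 1.24.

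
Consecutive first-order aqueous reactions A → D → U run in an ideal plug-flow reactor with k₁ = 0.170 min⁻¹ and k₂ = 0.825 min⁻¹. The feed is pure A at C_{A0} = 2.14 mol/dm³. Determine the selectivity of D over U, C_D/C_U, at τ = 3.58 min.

0.389

For first-order series with pure A initially, C_D(τ) = k₁C_{A0}/(k₂−k₁)·(e^(−k₁τ) − e^(−k₂τ)).
e^(−k₁τ) = e^(−0.170×3.58) = e^(−0.6086) = 0.5441; e^(−k₂τ) = e^(−2.954) = 0.05216.
C_D = 0.170×2.14/(0.825−0.170) × (0.5441−0.05216) = 0.5554×0.4920 = 0.2732 mol/dm³.
C_A = C_{A0}e^(−k₁τ) = 1.164 mol/dm³, so C_U = C_{A0}−C_A−C_D = 0.7024 mol/dm³; C_D/C_U = 0.389.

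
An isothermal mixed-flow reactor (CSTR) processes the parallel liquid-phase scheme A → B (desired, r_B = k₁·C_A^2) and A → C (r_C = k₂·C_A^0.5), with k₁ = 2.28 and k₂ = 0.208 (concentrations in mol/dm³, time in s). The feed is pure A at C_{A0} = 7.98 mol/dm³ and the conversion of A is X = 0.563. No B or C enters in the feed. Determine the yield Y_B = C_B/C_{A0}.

0.555

Exit C_A = C_{A0}(1−X) = 7.98×0.437 = 3.487 mol/dm³.
A CSTR operates uniformly at the exit composition, giving r_B = 27.73 and r_C = 0.3884 (each k·C_A^n at C_A = 3.487).
Fraction of consumed A going to B: r_B/(r_B+r_C) = 0.9862.
C_B = 0.9862·C_{A0}·X = 0.9862×7.98×0.563 = 4.43 mol/dm³; Y_B = C_B/C_{A0} = 0.555.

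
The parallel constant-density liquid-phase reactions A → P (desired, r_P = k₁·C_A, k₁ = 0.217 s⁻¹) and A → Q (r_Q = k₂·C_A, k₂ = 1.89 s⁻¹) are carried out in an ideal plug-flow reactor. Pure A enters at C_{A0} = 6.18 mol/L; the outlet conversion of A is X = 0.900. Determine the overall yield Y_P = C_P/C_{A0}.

C_A = C_{A0}(1−X) = 0.6180 mol/L.
Both paths are first order in A, so the instantaneous fraction to P is constant: dC_P/d(−C_A) = k₁/(k₁+k₂) = 0.1030.
C_P = 0.1030·(C_{A0}−C_A) = 0.1030×5.562 = 0.573 mol/L.
Y_P = C_P/C_{A0} = 0.5728/6.18 = 0.0927.

0.0927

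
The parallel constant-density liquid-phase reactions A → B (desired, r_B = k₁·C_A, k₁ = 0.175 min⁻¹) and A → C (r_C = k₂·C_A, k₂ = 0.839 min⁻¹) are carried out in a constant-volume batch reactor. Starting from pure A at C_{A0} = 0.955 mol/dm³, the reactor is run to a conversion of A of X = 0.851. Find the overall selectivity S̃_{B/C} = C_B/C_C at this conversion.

0.209

C_A = C_{A0}(1−X) = 0.1423 mol/dm³.
Both paths are first order in A, so the instantaneous fraction to B is constant: dC_B/d(−C_A) = k₁/(k₁+k₂) = 0.1726.
C_B = 0.1726·(C_{A0}−C_A) = 0.1726×0.8127 = 0.140 mol/dm³.
C_C = (C_{A0}−C_A)−C_B = 0.6724 mol/dm³; S̃_{B/C} = 0.1403/0.6724 = 0.209.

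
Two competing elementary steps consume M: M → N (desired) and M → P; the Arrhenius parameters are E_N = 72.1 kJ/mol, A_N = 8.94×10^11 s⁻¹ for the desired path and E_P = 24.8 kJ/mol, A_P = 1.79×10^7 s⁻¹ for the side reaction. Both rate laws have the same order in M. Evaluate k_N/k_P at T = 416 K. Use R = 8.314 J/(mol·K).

0.0574

Since both paths have the same order in M, the concentration cancels and S_{N/P} = k_N/k_P = (A_N/A_P)·exp[(E_P−E_N)/(RT)].
(E_P−E_N)/(RT) = (24.8−72.1)×10³/(8.314×416) = -47300/3459 = -13.68.
k_N/k_P = (8.94×10^11/1.79×10^7)·exp(-13.68) = 49944 × 1.150×10^-6 = 0.0574.
Since E_N > E_P, raising the temperature improves selectivity toward N.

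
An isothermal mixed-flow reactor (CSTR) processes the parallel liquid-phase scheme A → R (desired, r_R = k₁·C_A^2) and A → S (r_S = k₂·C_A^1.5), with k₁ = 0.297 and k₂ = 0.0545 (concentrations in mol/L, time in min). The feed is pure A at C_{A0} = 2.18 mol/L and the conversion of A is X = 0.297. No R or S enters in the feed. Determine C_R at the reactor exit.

Exit C_A = C_{A0}(1−X) = 2.18×0.703 = 1.533 mol/L.
A CSTR operates uniformly at the exit composition, giving r_R = 0.6976 and r_S = 0.1034 (each k·C_A^n at C_A = 1.533).
Fraction of consumed A going to R: r_R/(r_R+r_S) = 0.8709.
C_R = 0.8709·C_{A0}·X = 0.8709×2.18×0.297 = 0.564 mol/L.

0.564 mol/L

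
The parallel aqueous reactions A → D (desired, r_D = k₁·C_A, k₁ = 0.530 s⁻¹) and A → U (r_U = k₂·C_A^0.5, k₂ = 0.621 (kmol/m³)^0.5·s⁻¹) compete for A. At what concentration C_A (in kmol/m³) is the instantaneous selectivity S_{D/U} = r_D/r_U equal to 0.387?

0.206 kmol/m³

S_{D/U} = (k₁/k₂)·C_A^0.5 ⇒ C_A = (S·k₂/k₁)^(2).
= (0.387×0.621/0.530)^(2) = (0.4534)^(2) = 0.206 kmol/m³.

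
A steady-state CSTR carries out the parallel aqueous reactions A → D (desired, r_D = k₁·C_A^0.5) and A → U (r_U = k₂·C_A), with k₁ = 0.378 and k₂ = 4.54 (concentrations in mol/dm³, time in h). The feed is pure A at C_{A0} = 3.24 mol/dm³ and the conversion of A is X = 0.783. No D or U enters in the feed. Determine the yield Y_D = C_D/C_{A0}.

0.0707

Exit C_A = C_{A0}(1−X) = 3.24×0.217 = 0.7031 mol/dm³.
A CSTR operates uniformly at the exit composition, giving r_D = 0.3170 and r_U = 3.192 (each k·C_A^n at C_A = 0.7031).
Fraction of consumed A going to D: r_D/(r_D+r_U) = 0.09033.
C_D = 0.09033·C_{A0}·X = 0.09033×3.24×0.783 = 0.229 mol/dm³; Y_D = C_D/C_{A0} = 0.0707.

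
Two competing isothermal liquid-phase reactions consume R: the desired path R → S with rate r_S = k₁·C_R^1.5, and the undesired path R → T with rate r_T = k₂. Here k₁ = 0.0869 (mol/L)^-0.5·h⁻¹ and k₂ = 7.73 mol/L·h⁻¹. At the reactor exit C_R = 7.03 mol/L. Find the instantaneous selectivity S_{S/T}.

S_{S/T} = r_S/r_T = (k₁·C_R^1.5)/(k₂) = (k₁/k₂)·C_R^1.5.
= (0.0869×7.030^1.5) / (7.73) = 1.620/7.730 = 0.210.
Since the desired path is higher order in R, keeping C_R high (PFR or concentrated feed) favours S.

0.210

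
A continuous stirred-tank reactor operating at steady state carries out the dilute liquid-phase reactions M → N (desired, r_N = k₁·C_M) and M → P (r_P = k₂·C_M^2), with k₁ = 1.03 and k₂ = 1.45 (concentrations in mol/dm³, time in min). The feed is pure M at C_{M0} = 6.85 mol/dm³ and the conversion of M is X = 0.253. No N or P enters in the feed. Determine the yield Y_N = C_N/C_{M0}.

0.0308

Exit C_M = C_{M0}(1−X) = 6.85×0.747 = 5.117 mol/dm³.
In a CSTR the entire volume is at exit conditions, so r_N = 1.03×5.117 = 5.270 and r_P = 1.45×5.117^2 = 37.97.
Fraction of consumed M going to N: r_N/(r_N+r_P) = 0.1219.
C_N = 0.1219·C_{M0}·X = 0.1219×6.85×0.253 = 0.211 mol/dm³; Y_N = C_N/C_{M0} = 0.0308.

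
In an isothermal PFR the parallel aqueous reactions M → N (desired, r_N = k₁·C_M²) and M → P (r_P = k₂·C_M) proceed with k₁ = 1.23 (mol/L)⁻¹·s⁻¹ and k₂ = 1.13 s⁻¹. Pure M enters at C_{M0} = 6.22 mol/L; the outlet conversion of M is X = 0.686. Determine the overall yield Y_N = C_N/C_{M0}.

C_M = C_{M0}(1−X) = 1.953 mol/L.
Along a PFR/batch, dC_P/dC_M = −r_P/(r_N+r_P) = −k₂/(k₂+k₁·C_M).
Integrating from C_{M0} to C_M: C_P = (1.13/1.23)·ln[(1.13+1.23·6.22)/(1.13+1.23·1.95)] = 0.9187·ln(8.781/3.532) = 0.8366 mol/L.
Then C_N = (C_{M0}−C_M) − C_P = 4.267 − 0.8366 = 3.430 mol/L.
Y_N = C_N/C_{M0} = 3.430/6.22 = 0.552.

0.552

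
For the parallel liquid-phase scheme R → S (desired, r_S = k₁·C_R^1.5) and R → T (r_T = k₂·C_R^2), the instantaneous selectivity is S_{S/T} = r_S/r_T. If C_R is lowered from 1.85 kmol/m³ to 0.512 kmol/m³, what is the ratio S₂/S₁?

S_{S/T} = (k₁/k₂)·C_R^-0.5, so S₂/S₁ = (C_{R,2}/C_{R,1})^-0.5.
= (0.512/1.85)^(-0.5) = (0.2768)^(-0.5) = 1.90.
Selectivity toward S rises as C_R falls — low-concentration operation is favoured.

1.90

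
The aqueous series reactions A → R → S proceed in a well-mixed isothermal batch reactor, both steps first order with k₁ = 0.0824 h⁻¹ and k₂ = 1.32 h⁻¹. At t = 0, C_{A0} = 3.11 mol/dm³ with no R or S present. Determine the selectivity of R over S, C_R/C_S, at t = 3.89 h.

Solving the coupled first-order balances gives C_R(t) = [k₁/(k₂−k₁)]·C_{A0}·(e^(−k₁t) − e^(−k₂t)).
e^(−k₁t) = e^(−0.0824×3.89) = e^(−0.3205) = 0.7258; e^(−k₂t) = e^(−5.135) = 0.005888.
C_R = 0.0824×3.11/(1.32−0.0824) × (0.7258−0.005888) = 0.2071×0.7199 = 0.1491 mol/dm³.
C_A = C_{A0}e^(−k₁t) = 2.257 mol/dm³, so C_S = C_{A0}−C_A−C_R = 0.7038 mol/dm³; C_R/C_S = 0.212.

0.212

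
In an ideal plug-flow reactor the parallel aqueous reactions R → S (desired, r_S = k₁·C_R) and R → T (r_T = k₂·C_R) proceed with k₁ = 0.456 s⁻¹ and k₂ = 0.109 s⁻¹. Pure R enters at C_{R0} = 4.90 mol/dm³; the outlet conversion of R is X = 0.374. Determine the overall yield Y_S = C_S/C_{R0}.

0.302

C_R = C_{R0}(1−X) = 3.067 mol/dm³.
Both paths are first order in R, so the instantaneous fraction to S is constant: dC_S/d(−C_R) = k₁/(k₁+k₂) = 0.8071.
C_S = 0.8071·(C_{R0}−C_R) = 0.8071×1.833 = 1.48 mol/dm³.
Y_S = C_S/C_{R0} = 1.479/4.90 = 0.302.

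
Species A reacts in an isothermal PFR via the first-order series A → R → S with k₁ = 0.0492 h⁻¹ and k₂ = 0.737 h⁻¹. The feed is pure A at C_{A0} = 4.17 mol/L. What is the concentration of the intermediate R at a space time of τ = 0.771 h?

0.118 mol/L

For first-order series with pure A initially, C_R(τ) = k₁C_{A0}/(k₂−k₁)·(e^(−k₁τ) − e^(−k₂τ)).
e^(−k₁τ) = e^(−0.0492×0.771) = e^(−0.03793) = 0.9628; e^(−k₂τ) = e^(−0.5682) = 0.5665.
C_R = 0.0492×4.17/(0.737−0.0492) × (0.9628−0.5665) = 0.2983×0.3962 = 0.1182 mol/L.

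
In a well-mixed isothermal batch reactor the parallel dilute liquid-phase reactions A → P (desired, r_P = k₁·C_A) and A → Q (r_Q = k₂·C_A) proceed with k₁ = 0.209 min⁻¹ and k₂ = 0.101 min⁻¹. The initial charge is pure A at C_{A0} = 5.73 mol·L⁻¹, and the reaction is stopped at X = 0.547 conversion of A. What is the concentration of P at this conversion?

C_A = C_{A0}(1−X) = 2.596 mol·L⁻¹.
Both paths are first order in A, so the instantaneous fraction to P is constant: dC_P/d(−C_A) = k₁/(k₁+k₂) = 0.6742.
C_P = 0.6742·(C_{A0}−C_A) = 0.6742×3.134 = 2.11 mol·L⁻¹.

2.11 mol·L⁻¹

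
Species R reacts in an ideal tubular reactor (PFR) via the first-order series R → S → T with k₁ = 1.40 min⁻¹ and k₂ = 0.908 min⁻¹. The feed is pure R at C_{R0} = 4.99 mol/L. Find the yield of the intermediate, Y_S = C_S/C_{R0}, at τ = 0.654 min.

0.432

For first-order series with pure R initially, C_S(τ) = k₁C_{R0}/(k₂−k₁)·(e^(−k₁τ) − e^(−k₂τ)).
e^(−k₁τ) = e^(−1.40×0.654) = e^(−0.9156) = 0.4003; e^(−k₂τ) = e^(−0.5938) = 0.5522.
C_S = 1.40×4.99/(0.908−1.40) × (0.4003−0.5522) = (-14.20)×(-0.1519) = 2.157 mol/L.
Y_S = C_S/C_{R0} = 2.157/4.99 = 0.432.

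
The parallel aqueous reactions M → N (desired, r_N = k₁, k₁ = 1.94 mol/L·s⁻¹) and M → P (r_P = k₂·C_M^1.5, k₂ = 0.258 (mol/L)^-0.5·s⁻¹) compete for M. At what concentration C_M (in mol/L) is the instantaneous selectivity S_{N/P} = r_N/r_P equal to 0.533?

5.84 mol/L

S_{N/P} = (k₁/k₂)·C_M^-1.5 ⇒ C_M = (S·k₂/k₁)^(1/(-1.5)).
= (0.533×0.258/1.94)^(-0.6667) = (0.07088)^(-0.6667) = 5.84 mol/L.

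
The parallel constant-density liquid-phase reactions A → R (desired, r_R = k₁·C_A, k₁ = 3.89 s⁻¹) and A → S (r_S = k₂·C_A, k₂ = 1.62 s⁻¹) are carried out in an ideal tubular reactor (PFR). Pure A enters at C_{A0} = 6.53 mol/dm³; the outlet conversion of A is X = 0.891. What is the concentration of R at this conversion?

4.11 mol/dm³

C_A = C_{A0}(1−X) = 0.7118 mol/dm³.
Both paths are first order in A, so the instantaneous fraction to R is constant: dC_R/d(−C_A) = k₁/(k₁+k₂) = 0.7060.
C_R = 0.7060·(C_{A0}−C_A) = 0.7060×5.818 = 4.11 mol/dm³.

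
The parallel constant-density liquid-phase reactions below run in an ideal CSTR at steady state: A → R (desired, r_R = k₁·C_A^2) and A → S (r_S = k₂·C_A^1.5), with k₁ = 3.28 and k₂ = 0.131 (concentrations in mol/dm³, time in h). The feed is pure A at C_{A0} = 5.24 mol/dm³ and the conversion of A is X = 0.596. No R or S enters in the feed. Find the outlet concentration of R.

Exit C_A = C_{A0}(1−X) = 5.24×0.404 = 2.117 mol/dm³.
In a CSTR the entire volume is at exit conditions, so r_R = 3.28×2.117^2 = 14.70 and r_S = 0.131×2.117^1.5 = 0.4035.
Fraction of consumed A going to R: r_R/(r_R+r_S) = 0.9733.
C_R = 0.9733·C_{A0}·X = 0.9733×5.24×0.596 = 3.04 mol/dm³.

3.04 mol/dm³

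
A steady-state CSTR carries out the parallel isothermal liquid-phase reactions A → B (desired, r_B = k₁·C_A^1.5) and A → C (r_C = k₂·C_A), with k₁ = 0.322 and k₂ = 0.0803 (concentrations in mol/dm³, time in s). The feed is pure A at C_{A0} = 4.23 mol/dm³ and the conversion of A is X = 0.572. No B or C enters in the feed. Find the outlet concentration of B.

Exit C_A = C_{A0}(1−X) = 4.23×0.428 = 1.810 mol/dm³.
A CSTR operates uniformly at the exit composition, giving r_B = 0.7844 and r_C = 0.1454 (each k·C_A^n at C_A = 1.810).
Fraction of consumed A going to B: r_B/(r_B+r_C) = 0.8436.
C_B = 0.8436·C_{A0}·X = 0.8436×4.23×0.572 = 2.04 mol/dm³.

2.04 mol/dm³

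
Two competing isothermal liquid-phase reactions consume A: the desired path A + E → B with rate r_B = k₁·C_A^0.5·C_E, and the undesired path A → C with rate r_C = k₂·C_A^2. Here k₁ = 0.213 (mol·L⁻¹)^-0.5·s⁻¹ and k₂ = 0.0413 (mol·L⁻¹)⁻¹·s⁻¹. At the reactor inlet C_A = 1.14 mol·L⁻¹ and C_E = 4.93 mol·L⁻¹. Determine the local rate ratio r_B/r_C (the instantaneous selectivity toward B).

S_{B/C} = r_B/r_C = (k₁·C_A^0.5·C_E)/(k₂·C_A^2) = (k₁/k₂)·C_A^-1.5·C_E.
= (0.213×1.140^0.5×4.930) / (0.0413×1.140^2) = 1.121/0.05367 = 20.9.

20.9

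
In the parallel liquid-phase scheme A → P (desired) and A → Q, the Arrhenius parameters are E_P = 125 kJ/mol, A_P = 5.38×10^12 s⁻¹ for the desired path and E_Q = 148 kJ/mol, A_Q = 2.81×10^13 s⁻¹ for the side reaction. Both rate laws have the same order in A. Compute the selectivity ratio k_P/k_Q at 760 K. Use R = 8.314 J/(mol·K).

k_P/k_Q = (A_P/A_Q)·exp[−(E_P−E_Q)/(RT)] = (A_P/A_Q)·exp[(E_Q−E_P)/(RT)].
(E_Q−E_P)/(RT) = (148−125)×10³/(8.314×760) = 23000/6319 = 3.640.
k_P/k_Q = (5.38×10^12/2.81×10^13)·exp(3.640) = 0.1915 × 38.09 = 7.29.
Since E_P < E_Q, lowering the temperature improves selectivity toward P.

7.29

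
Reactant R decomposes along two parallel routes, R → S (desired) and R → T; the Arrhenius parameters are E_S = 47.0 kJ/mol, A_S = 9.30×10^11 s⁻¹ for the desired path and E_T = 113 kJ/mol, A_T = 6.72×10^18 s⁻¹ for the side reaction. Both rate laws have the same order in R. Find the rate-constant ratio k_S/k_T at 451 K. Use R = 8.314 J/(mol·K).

6.10

Since both paths have the same order in R, the concentration cancels and S_{S/T} = k_S/k_T = (A_S/A_T)·exp[(E_T−E_S)/(RT)].
(E_T−E_S)/(RT) = (113−47.0)×10³/(8.314×451) = 66000/3750 = 17.60.
k_S/k_T = (9.30×10^11/6.72×10^18)·exp(17.60) = 1.384×10^-7 × 4.409×10^7 = 6.10.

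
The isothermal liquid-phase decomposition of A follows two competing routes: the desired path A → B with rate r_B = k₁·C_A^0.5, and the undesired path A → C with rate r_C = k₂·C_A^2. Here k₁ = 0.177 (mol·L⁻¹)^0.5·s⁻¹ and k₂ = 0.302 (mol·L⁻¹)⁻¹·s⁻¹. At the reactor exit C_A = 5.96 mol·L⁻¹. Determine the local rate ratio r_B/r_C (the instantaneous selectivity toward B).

0.0403

S_{B/C} = r_B/r_C = (k₁·C_A^0.5)/(k₂·C_A^2) = (k₁/k₂)·C_A^-1.5.
= (0.177×5.960^0.5) / (0.302×5.960^2) = 0.4321/10.73 = 0.0403.
The undesired path is higher order in A, so low C_A (CSTR or dilute feed) favours B.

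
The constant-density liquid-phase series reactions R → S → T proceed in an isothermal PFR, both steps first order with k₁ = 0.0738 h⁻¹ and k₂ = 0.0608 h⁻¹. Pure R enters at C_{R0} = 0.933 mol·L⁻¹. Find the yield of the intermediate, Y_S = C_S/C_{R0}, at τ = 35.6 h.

For first-order series with pure R initially, C_S(τ) = k₁C_{R0}/(k₂−k₁)·(e^(−k₁τ) − e^(−k₂τ)).
e^(−k₁τ) = e^(−0.0738×35.6) = e^(−2.627) = 0.07227; e^(−k₂τ) = e^(−2.164) = 0.1148.
C_S = 0.0738×0.933/(0.0608−0.0738) × (0.07227−0.1148) = (-5.297)×(-0.04253) = 0.2253 mol·L⁻¹.
Y_S = C_S/C_{R0} = 0.2253/0.933 = 0.241.

0.241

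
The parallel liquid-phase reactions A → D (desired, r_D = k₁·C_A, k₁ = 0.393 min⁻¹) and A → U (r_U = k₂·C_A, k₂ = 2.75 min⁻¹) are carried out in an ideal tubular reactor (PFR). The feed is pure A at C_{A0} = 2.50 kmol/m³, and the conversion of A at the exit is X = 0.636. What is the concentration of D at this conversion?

0.199 kmol/m³

C_A = C_{A0}(1−X) = 0.9100 kmol/m³.
Both paths are first order in A, so the instantaneous fraction to D is constant: dC_D/d(−C_A) = k₁/(k₁+k₂) = 0.1250.
C_D = 0.1250·(C_{A0}−C_A) = 0.1250×1.590 = 0.199 kmol/m³.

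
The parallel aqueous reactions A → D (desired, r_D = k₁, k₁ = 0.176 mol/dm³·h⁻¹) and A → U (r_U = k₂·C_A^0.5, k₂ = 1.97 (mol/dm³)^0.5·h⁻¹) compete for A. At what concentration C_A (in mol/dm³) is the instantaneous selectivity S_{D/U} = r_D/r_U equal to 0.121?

S_{D/U} = (k₁/k₂)·C_A^-0.5 ⇒ C_A = (S·k₂/k₁)^(-2).
= (0.121×1.97/0.176)^(-2) = (1.354)^(-2) = 0.545 mol/dm³.

0.545 mol/dm³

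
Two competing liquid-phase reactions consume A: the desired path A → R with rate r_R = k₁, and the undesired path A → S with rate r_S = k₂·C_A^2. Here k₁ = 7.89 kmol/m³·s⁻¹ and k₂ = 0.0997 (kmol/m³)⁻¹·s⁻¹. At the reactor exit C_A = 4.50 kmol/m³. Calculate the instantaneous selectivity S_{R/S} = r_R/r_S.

S_{R/S} = r_R/r_S = (k₁)/(k₂·C_A^2) = (k₁/k₂)·C_A^-2.
= (7.89) / (0.0997×4.500^2) = 7.890/2.019 = 3.91.
The undesired path is higher order in A, so low C_A (CSTR or dilute feed) favours R.

3.91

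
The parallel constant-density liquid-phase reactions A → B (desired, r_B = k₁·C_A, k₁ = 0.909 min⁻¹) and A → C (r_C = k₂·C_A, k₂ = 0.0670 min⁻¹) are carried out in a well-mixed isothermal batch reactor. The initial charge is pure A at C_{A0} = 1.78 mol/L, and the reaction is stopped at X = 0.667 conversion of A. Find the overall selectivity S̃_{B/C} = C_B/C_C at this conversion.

13.6

C_A = C_{A0}(1−X) = 0.5927 mol/L.
Both paths are first order in A, so the instantaneous fraction to B is constant: dC_B/d(−C_A) = k₁/(k₁+k₂) = 0.9314.
C_B = 0.9314·(C_{A0}−C_A) = 0.9314×1.187 = 1.11 mol/L.
C_C = (C_{A0}−C_A)−C_B = 0.08150 mol/L; S̃_{B/C} = 1.106/0.08150 = 13.6.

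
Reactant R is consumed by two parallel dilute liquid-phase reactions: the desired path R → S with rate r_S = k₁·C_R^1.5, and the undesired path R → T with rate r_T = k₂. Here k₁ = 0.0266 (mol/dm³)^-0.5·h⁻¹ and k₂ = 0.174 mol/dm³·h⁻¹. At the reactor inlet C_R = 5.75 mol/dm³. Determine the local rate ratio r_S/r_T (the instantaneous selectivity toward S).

S_{S/T} = r_S/r_T = (k₁·C_R^1.5)/(k₂) = (k₁/k₂)·C_R^1.5.
= (0.0266×5.750^1.5) / (0.174) = 0.3668/0.1740 = 2.11.

2.11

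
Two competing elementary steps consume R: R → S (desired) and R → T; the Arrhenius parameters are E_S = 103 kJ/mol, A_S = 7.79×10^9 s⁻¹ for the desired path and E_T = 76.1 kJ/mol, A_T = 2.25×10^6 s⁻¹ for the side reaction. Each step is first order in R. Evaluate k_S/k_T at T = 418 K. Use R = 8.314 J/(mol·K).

With equal orders, S_{S/T} = k_S/k_T = (A_S/A_T)·exp[(E_T−E_S)/(RT)].
(E_T−E_S)/(RT) = (76.1−103)×10³/(8.314×418) = -26900/3475 = -7.740.
k_S/k_T = (7.79×10^9/2.25×10^6)·exp(-7.740) = 3462 × 4.349×10^-4 = 1.51.

1.51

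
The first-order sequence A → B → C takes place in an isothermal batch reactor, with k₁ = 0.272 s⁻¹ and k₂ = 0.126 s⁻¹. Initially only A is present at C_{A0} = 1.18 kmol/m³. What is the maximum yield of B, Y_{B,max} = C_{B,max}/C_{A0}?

At the optimum, C_{B,max}/C_{A0} = (k₁/k₂)^[k₂/(k₂−k₁)].
= (0.272/0.126)^(0.126/(0.126−0.272)) = (2.159)^(-0.8630) = 0.5147.

0.515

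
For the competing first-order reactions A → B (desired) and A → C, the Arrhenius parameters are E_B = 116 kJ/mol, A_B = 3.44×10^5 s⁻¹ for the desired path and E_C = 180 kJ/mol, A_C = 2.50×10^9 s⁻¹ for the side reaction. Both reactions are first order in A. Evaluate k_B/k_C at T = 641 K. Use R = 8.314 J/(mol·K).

22.6

With equal orders, S_{B/C} = k_B/k_C = (A_B/A_C)·exp[(E_C−E_B)/(RT)].
(E_C−E_B)/(RT) = (180−116)×10³/(8.314×641) = 64000/5329 = 12.01.
k_B/k_C = (3.44×10^5/2.50×10^9)·exp(12.01) = 1.376×10^-4 × 1.642×10^5 = 22.6.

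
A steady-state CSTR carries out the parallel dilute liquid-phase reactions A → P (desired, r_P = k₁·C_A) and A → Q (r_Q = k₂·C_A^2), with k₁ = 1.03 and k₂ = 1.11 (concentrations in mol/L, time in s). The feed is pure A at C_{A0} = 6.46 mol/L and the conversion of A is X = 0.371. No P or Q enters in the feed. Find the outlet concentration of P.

Exit C_A = C_{A0}(1−X) = 6.46×0.629 = 4.063 mol/L.
A CSTR operates uniformly at the exit composition, giving r_P = 4.185 and r_Q = 18.33 (each k·C_A^n at C_A = 4.063).
Fraction of consumed A going to P: r_P/(r_P+r_Q) = 0.1859.
C_P = 0.1859·C_{A0}·X = 0.1859×6.46×0.371 = 0.446 mol/L.

0.446 mol/L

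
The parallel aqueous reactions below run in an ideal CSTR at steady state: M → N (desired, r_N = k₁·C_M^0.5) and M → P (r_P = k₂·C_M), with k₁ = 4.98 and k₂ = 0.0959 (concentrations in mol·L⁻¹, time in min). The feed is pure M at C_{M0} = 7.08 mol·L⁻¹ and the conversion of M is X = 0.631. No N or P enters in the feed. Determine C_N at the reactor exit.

Exit C_M = C_{M0}(1−X) = 7.08×0.369 = 2.613 mol·L⁻¹.
Rates in a CSTR are evaluated at the outlet concentration: r_N = 4.98×2.613^0.5 = 8.049, r_P = 0.0959×2.613 = 0.2505.
Fraction of consumed M going to N: r_N/(r_N+r_P) = 0.9698.
C_N = 0.9698·C_{M0}·X = 0.9698×7.08×0.631 = 4.33 mol·L⁻¹.

4.33 mol·L⁻¹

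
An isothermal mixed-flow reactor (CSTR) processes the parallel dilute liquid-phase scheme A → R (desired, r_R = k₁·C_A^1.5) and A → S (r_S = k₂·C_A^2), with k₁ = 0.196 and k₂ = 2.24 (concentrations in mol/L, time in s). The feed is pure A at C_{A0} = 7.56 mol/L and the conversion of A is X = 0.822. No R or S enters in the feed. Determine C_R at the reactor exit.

0.436 mol/L

Exit C_A = C_{A0}(1−X) = 7.56×0.178 = 1.346 mol/L.
In a CSTR the entire volume is at exit conditions, so r_R = 0.196×1.346^1.5 = 0.3060 and r_S = 2.24×1.346^2 = 4.056.
Fraction of consumed A going to R: r_R/(r_R+r_S) = 0.07014.
C_R = 0.07014·C_{A0}·X = 0.07014×7.56×0.822 = 0.436 mol/L.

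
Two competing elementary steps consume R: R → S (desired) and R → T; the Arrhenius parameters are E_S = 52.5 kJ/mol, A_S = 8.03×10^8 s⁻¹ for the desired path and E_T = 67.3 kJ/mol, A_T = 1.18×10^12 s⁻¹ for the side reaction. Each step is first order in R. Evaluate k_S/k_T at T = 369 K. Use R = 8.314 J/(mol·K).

With equal orders, S_{S/T} = k_S/k_T = (A_S/A_T)·exp[(E_T−E_S)/(RT)].
(E_T−E_S)/(RT) = (67.3−52.5)×10³/(8.314×369) = 14800/3068 = 4.824.
k_S/k_T = (8.03×10^8/1.18×10^12)·exp(4.824) = 6.805×10^-4 × 124.5 = 0.0847.

0.0847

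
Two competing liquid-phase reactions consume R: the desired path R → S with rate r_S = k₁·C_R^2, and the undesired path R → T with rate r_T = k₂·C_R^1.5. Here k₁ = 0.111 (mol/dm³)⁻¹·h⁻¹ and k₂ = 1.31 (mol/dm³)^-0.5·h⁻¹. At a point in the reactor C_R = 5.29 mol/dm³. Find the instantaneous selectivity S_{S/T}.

0.195

S_{S/T} = r_S/r_T = (k₁·C_R^2)/(k₂·C_R^1.5) = (k₁/k₂)·C_R^0.5.
= (0.111×5.290^2) / (1.31×5.290^1.5) = 3.106/15.94 = 0.195.
Since the desired path is higher order in R, keeping C_R high (PFR or concentrated feed) favours S.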